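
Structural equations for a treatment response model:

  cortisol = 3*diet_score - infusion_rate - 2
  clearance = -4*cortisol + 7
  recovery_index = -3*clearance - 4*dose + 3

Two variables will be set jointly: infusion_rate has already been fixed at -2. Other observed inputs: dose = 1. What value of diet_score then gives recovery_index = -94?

With infusion_rate held at -2:
Substituting into the cortisol equation gives cortisol = 3*diet_score.
So clearance = -12*diet_score + 7.
So recovery_index = 36*diet_score - 22.
Solve 36*diet_score - 22 = -94: diet_score = (-94 + 22) / 36 = -2.

diet_score = -2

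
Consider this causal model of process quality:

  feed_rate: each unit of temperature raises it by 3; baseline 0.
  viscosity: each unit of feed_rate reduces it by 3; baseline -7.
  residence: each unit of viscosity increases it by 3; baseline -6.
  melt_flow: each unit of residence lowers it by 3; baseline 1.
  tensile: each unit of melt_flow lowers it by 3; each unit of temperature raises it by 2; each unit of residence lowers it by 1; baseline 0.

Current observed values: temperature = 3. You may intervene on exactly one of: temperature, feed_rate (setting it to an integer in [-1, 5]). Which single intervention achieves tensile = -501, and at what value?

set feed_rate = 4

Intervening on temperature: tensile = -214*temperature - 219. Reaching -501 requires temperature = 141/107, not an integer.
Intervening on feed_rate: with other inputs at their observed values, tensile = -72*feed_rate - 213. Solving for -501 gives feed_rate = 4, within [-1, 5].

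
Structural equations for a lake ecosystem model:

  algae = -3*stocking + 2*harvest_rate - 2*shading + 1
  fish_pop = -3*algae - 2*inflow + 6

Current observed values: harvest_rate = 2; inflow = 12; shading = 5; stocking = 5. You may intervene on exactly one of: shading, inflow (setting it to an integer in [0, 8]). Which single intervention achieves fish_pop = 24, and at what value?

Intervening on shading: with other inputs at their observed values, fish_pop = 6*shading + 12. Solving for 24 gives shading = 2, within [0, 8].
Intervening on inflow: fish_pop = -2*inflow + 66. Reaching 24 requires inflow = 21, outside [0, 8].

set shading = 2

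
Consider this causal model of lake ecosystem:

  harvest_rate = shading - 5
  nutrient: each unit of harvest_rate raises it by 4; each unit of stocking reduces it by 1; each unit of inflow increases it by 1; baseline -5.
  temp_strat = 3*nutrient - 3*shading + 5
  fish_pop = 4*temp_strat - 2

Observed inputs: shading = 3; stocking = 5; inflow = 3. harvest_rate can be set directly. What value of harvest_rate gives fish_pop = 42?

Intervening on harvest_rate fixes its value directly, overriding its dependence on shading.
Substituting into the nutrient equation gives nutrient = 4*harvest_rate - 7.
This gives temp_strat = 12*harvest_rate - 25.
Substituting into the fish_pop equation gives fish_pop = 48*harvest_rate - 102.
Solve 48*harvest_rate - 102 = 42: harvest_rate = (42 + 102) / 48 = 3.

harvest_rate = 3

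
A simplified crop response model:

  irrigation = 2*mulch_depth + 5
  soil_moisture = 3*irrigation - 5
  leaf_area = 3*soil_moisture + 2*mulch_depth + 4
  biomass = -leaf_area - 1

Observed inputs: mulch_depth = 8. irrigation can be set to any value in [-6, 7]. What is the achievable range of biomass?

Intervening on irrigation fixes its value directly, overriding its dependence on mulch_depth.
Substituting into the leaf_area equation gives leaf_area = 9*irrigation + 5.
So biomass = -9*irrigation - 6.
Linear in irrigation, so extremes are at the endpoints: irrigation = -6 gives biomass = 48; irrigation = 7 gives biomass = -69.

-69 to 48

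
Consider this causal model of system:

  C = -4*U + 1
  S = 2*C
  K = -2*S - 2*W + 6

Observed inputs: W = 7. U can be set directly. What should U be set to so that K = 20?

Substituting into the S equation gives S = -8*U + 2.
This gives K = 16*U - 12.
Solve 16*U - 12 = 20: U = (20 + 12) / 16 = 2.

U = 2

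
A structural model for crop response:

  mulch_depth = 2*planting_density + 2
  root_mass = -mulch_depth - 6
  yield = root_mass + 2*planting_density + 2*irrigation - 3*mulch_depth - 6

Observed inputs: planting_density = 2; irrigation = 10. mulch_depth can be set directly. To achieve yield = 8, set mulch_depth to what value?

Intervening on mulch_depth fixes its value directly, overriding its dependence on planting_density.
Substituting into the yield equation gives yield = -4*mulch_depth + 12.
Solve -4*mulch_depth + 12 = 8: mulch_depth = (8 - 12) / -4 = 1.

mulch_depth = 1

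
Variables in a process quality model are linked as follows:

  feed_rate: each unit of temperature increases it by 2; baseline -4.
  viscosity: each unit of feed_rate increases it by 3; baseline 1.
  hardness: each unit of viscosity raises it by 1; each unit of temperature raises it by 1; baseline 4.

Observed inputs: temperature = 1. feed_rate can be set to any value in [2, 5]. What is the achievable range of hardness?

12 to 21

Intervening on feed_rate fixes its value directly, overriding its dependence on temperature.
Substituting into the hardness equation gives hardness = 3*feed_rate + 6.
Linear in feed_rate, so extremes are at the endpoints: feed_rate = 2 gives hardness = 12; feed_rate = 5 gives hardness = 21.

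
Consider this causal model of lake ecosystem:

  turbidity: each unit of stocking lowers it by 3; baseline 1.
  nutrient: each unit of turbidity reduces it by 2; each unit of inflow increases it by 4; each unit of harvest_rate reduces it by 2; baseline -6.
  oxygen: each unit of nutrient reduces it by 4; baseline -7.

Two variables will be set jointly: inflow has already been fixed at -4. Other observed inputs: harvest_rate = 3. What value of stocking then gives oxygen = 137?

With inflow held at -4:
Substituting into the nutrient equation gives nutrient = 6*stocking - 30.
Substituting into the oxygen equation gives oxygen = -24*stocking + 113.
Solve -24*stocking + 113 = 137: stocking = (137 - 113) / -24 = -1.

stocking = -1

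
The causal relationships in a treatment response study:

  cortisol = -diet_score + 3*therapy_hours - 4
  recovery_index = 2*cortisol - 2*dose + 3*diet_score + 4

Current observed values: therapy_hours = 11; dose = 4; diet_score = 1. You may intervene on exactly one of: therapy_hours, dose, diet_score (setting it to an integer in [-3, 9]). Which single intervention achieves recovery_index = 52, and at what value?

Intervening on therapy_hours: recovery_index = 6*therapy_hours - 11. Reaching 52 requires therapy_hours = 21/2, not an integer.
Intervening on dose: recovery_index = -2*dose + 63. Reaching 52 requires dose = 11/2, not an integer.
Intervening on diet_score: with other inputs at their observed values, recovery_index = diet_score + 54. Solving for 52 gives diet_score = -2, within [-3, 9].

set diet_score = -2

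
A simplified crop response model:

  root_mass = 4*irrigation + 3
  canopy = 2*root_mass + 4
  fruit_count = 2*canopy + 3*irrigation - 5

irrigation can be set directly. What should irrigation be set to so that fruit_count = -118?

irrigation = -7

Substituting into the canopy equation gives canopy = 8*irrigation + 10.
Substituting into the fruit_count equation gives fruit_count = 19*irrigation + 15.
Solve 19*irrigation + 15 = -118: irrigation = (-118 - 15) / 19 = -7.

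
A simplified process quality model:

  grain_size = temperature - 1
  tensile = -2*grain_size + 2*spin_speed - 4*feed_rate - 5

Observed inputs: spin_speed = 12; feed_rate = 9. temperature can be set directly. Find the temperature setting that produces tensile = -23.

temperature = 4

Substituting into the tensile equation gives tensile = -2*temperature - 15.
Solve -2*temperature - 15 = -23: temperature = (-23 + 15) / -2 = 4.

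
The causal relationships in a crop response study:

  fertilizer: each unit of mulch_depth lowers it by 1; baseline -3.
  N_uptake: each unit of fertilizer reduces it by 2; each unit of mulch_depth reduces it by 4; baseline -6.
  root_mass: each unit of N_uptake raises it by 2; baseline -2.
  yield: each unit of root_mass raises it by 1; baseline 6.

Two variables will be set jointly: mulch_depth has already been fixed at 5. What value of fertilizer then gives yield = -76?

fertilizer = 7

With mulch_depth held at 5:
Intervening on fertilizer fixes its value directly, overriding its dependence on mulch_depth.
Substituting into the N_uptake equation gives N_uptake = -2*fertilizer - 26.
Substituting into the root_mass equation gives root_mass = -4*fertilizer - 54.
yield becomes -4*fertilizer - 48.
Solve -4*fertilizer - 48 = -76: fertilizer = (-76 + 48) / -4 = 7.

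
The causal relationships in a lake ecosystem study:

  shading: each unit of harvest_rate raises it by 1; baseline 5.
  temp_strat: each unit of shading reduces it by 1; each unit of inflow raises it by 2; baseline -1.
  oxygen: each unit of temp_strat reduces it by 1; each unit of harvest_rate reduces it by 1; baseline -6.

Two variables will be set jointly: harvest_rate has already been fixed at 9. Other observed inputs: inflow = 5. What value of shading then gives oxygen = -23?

With harvest_rate held at 9:
Intervening on shading fixes its value directly, overriding its dependence on harvest_rate.
Substituting into the temp_strat equation gives temp_strat = -shading + 9.
Substituting into the oxygen equation gives oxygen = shading - 24.
Solve shading - 24 = -23: shading = (-23 + 24) / 1 = 1.

shading = 1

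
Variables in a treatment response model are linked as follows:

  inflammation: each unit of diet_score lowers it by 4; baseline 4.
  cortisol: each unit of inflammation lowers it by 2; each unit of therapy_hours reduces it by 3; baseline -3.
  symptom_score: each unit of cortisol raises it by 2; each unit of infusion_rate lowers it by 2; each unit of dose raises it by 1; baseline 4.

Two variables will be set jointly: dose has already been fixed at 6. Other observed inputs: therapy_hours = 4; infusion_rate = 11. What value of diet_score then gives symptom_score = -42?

With dose held at 6:
Substituting into the cortisol equation gives cortisol = 8*diet_score - 23.
Substituting into the symptom_score equation gives symptom_score = 16*diet_score - 58.
Solve 16*diet_score - 58 = -42: diet_score = (-42 + 58) / 16 = 1.

diet_score = 1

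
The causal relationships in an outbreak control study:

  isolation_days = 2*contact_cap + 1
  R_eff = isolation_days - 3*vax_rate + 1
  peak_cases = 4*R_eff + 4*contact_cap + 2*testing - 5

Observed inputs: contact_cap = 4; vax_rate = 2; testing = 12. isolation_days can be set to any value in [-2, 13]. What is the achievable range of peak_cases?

7 to 67

Intervening on isolation_days fixes its value directly, overriding its dependence on contact_cap.
Substituting into the R_eff equation gives R_eff = isolation_days - 5.
Substituting into the peak_cases equation gives peak_cases = 4*isolation_days + 15.
Linear in isolation_days, so extremes are at the endpoints: isolation_days = -2 gives peak_cases = 7; isolation_days = 13 gives peak_cases = 67.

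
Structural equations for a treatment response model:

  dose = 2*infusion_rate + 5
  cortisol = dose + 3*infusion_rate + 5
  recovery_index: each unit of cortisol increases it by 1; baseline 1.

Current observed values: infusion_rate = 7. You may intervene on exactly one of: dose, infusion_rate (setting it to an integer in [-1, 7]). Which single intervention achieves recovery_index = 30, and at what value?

Intervening on dose: with other inputs at their observed values, recovery_index = dose + 27. Solving for 30 gives dose = 3, within [-1, 7].
Intervening on infusion_rate: recovery_index = 5*infusion_rate + 11. Reaching 30 requires infusion_rate = 19/5, not an integer.

set dose = 3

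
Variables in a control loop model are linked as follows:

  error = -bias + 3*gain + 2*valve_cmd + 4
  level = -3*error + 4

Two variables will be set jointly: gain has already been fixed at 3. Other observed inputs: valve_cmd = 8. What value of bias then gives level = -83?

bias = 0

With gain held at 3:
Substituting into the error equation gives error = -bias + 29.
Substituting into the level equation gives level = 3*bias - 83.
Solve 3*bias - 83 = -83: bias = (-83 + 83) / 3 = 0.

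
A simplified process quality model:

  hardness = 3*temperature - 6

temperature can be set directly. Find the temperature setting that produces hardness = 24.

temperature = 10

Solve 3*temperature - 6 = 24: temperature = (24 + 6) / 3 = 10.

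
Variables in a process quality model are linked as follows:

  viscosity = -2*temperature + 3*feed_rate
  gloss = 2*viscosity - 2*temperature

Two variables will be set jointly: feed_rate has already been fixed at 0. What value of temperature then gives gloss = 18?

With feed_rate held at 0:
Substituting into the viscosity equation gives viscosity = -2*temperature.
gloss becomes -6*temperature.
Solve -6*temperature = 18: temperature = 18 / -6 = -3.

temperature = -3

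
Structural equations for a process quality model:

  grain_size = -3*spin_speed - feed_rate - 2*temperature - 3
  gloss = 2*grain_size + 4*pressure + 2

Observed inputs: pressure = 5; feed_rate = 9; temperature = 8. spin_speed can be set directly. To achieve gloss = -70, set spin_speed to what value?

spin_speed = 6

Substituting into the grain_size equation gives grain_size = -3*spin_speed - 28.
This gives gloss = -6*spin_speed - 34.
Solve -6*spin_speed - 34 = -70: spin_speed = (-70 + 34) / -6 = 6.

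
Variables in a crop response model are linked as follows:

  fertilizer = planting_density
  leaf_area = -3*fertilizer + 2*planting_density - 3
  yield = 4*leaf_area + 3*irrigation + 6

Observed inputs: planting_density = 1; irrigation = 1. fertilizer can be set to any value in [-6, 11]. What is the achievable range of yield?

-127 to 77

Intervening on fertilizer fixes its value directly, overriding its dependence on planting_density.
Substituting into the leaf_area equation gives leaf_area = -3*fertilizer - 1.
This gives yield = -12*fertilizer + 5.
Linear in fertilizer, so extremes are at the endpoints: fertilizer = -6 gives yield = 77; fertilizer = 11 gives yield = -127.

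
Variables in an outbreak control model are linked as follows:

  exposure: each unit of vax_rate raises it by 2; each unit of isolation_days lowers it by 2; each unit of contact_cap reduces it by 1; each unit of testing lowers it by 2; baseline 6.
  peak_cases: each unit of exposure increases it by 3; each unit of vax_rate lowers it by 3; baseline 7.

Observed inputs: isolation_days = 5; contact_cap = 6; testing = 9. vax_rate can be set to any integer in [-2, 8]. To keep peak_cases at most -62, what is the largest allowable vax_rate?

Substituting into the exposure equation gives exposure = 2*vax_rate - 28.
Substituting into the peak_cases equation gives peak_cases = 3*vax_rate - 77.
Require 3*vax_rate - 77 ≤ -62, so vax_rate ≤ 5.
The largest integer in [-2, 8] satisfying this is 5.

vax_rate = 5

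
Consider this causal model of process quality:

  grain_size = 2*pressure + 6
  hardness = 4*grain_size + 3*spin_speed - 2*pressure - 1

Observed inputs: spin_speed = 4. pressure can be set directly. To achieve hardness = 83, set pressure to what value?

pressure = 8

Substituting into the hardness equation gives hardness = 6*pressure + 35.
Solve 6*pressure + 35 = 83: pressure = (83 - 35) / 6 = 8.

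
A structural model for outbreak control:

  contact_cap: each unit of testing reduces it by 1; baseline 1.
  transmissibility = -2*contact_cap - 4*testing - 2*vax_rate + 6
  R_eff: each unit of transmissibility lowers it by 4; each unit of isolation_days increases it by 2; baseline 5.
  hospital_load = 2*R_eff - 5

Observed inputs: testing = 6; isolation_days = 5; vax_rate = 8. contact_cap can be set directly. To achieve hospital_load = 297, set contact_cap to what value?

Intervening on contact_cap fixes its value directly, overriding its dependence on testing.
Substituting into the transmissibility equation gives transmissibility = -2*contact_cap - 34.
So R_eff = 8*contact_cap + 151.
hospital_load becomes 16*contact_cap + 297.
Solve 16*contact_cap + 297 = 297: contact_cap = (297 - 297) / 16 = 0.

contact_cap = 0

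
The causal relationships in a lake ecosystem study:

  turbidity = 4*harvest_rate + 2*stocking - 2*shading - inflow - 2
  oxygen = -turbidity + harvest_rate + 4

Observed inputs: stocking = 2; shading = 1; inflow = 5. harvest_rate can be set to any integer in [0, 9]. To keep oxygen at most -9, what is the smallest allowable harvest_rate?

Substituting into the turbidity equation gives turbidity = 4*harvest_rate - 5.
oxygen becomes -3*harvest_rate + 9.
Require -3*harvest_rate + 9 ≤ -9, so harvest_rate ≥ 6.
The smallest integer in [0, 9] satisfying this is 6.

harvest_rate = 6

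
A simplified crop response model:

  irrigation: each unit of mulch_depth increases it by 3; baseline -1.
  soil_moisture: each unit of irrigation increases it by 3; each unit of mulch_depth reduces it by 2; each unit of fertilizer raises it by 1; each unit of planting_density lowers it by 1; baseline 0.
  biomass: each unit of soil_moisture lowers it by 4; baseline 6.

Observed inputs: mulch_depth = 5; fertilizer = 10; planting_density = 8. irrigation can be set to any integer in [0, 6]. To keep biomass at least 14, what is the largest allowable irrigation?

irrigation = 2

Intervening on irrigation fixes its value directly, overriding its dependence on mulch_depth.
Substituting into the soil_moisture equation gives soil_moisture = 3*irrigation - 8.
biomass becomes -12*irrigation + 38.
Require -12*irrigation + 38 ≥ 14, so irrigation ≤ 2.
The largest integer in [0, 6] satisfying this is 2.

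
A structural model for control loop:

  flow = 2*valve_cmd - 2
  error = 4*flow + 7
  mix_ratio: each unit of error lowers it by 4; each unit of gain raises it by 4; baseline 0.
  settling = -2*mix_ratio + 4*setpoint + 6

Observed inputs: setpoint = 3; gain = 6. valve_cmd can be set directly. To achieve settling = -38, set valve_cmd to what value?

Substituting into the error equation gives error = 8*valve_cmd - 1.
So mix_ratio = -32*valve_cmd + 28.
Substituting into the settling equation gives settling = 64*valve_cmd - 38.
Solve 64*valve_cmd - 38 = -38: valve_cmd = (-38 + 38) / 64 = 0.

valve_cmd = 0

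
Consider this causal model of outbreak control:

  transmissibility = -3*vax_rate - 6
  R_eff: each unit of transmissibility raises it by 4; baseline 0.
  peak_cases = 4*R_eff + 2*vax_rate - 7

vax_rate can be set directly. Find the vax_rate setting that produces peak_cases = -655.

Substituting into the R_eff equation gives R_eff = -12*vax_rate - 24.
So peak_cases = -46*vax_rate - 103.
Solve -46*vax_rate - 103 = -655: vax_rate = (-655 + 103) / -46 = 12.

vax_rate = 12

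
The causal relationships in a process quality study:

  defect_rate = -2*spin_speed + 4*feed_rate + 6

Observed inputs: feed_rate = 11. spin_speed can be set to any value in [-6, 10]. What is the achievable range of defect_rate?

Substituting into the defect_rate equation gives defect_rate = -2*spin_speed + 50.
Linear in spin_speed, so extremes are at the endpoints: spin_speed = -6 gives defect_rate = 62; spin_speed = 10 gives defect_rate = 30.

30 to 62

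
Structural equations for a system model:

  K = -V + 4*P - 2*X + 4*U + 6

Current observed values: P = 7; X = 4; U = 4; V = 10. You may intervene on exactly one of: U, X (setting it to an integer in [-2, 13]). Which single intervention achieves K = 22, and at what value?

set X = 9

Intervening on U: K = 4*U + 16. Reaching 22 requires U = 3/2, not an integer.
Intervening on X: with other inputs at their observed values, K = -2*X + 40. Solving for 22 gives X = 9, within [-2, 13].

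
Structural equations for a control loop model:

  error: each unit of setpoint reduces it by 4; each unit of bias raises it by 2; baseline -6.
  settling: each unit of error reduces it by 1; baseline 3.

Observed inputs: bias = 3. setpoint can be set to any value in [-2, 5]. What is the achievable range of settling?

-5 to 23

Substituting into the error equation gives error = -4*setpoint.
So settling = 4*setpoint + 3.
Linear in setpoint, so extremes are at the endpoints: setpoint = -2 gives settling = -5; setpoint = 5 gives settling = 23.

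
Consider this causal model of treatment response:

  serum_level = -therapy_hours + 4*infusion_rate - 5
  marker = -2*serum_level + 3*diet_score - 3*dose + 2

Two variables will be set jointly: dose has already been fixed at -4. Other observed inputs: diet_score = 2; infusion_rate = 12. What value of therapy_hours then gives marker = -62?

With dose held at -4:
Substituting into the serum_level equation gives serum_level = -therapy_hours + 43.
Substituting into the marker equation gives marker = 2*therapy_hours - 66.
Solve 2*therapy_hours - 66 = -62: therapy_hours = (-62 + 66) / 2 = 2.

therapy_hours = 2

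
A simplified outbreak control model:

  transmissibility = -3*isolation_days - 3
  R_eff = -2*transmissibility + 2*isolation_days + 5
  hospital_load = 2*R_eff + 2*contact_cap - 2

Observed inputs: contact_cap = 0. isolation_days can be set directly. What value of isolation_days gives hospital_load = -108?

isolation_days = -8

Substituting into the R_eff equation gives R_eff = 8*isolation_days + 11.
Substituting into the hospital_load equation gives hospital_load = 16*isolation_days + 20.
Solve 16*isolation_days + 20 = -108: isolation_days = (-108 - 20) / 16 = -8.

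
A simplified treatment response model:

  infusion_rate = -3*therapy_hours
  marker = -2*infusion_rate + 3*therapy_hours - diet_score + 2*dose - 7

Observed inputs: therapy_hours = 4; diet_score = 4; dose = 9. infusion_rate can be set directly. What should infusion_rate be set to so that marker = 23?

Intervening on infusion_rate fixes its value directly, overriding its dependence on therapy_hours.
Substituting into the marker equation gives marker = -2*infusion_rate + 19.
Solve -2*infusion_rate + 19 = 23: infusion_rate = (23 - 19) / -2 = -2.

infusion_rate = -2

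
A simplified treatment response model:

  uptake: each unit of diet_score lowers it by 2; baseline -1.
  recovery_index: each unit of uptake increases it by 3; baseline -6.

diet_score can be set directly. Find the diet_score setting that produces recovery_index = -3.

Substituting into the recovery_index equation gives recovery_index = -6*diet_score - 9.
Solve -6*diet_score - 9 = -3: diet_score = (-3 + 9) / -6 = -1.

diet_score = -1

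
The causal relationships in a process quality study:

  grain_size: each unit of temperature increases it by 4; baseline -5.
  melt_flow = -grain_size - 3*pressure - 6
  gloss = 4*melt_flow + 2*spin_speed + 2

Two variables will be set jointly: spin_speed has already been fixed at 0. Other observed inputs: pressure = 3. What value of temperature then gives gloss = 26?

With spin_speed held at 0:
Substituting into the melt_flow equation gives melt_flow = -4*temperature - 10.
Substituting into the gloss equation gives gloss = -16*temperature - 38.
Solve -16*temperature - 38 = 26: temperature = (26 + 38) / -16 = -4.

temperature = -4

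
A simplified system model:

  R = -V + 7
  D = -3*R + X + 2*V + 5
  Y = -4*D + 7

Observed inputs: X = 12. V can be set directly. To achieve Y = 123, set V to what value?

V = -5

Substituting into the D equation gives D = 5*V - 4.
Substituting into the Y equation gives Y = -20*V + 23.
Solve -20*V + 23 = 123: V = (123 - 23) / -20 = -5.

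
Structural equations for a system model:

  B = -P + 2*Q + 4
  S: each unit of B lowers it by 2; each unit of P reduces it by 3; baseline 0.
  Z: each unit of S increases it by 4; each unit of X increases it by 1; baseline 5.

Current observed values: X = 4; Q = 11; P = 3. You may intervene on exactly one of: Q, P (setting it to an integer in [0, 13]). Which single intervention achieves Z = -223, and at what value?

Intervening on Q: Z = -16*Q - 35. Reaching -223 requires Q = 47/4, not an integer.
Intervening on P: with other inputs at their observed values, Z = -4*P - 199. Solving for -223 gives P = 6, within [0, 13].

set P = 6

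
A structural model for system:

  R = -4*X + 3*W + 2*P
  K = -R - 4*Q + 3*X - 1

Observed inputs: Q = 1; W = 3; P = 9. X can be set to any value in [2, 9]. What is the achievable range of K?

Substituting into the R equation gives R = -4*X + 27.
So K = 7*X - 32.
Linear in X, so extremes are at the endpoints: X = 2 gives K = -18; X = 9 gives K = 31.

-18 to 31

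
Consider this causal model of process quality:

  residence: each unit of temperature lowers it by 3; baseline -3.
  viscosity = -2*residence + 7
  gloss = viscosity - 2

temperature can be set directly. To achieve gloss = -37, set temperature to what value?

temperature = -8

Substituting into the viscosity equation gives viscosity = 6*temperature + 13.
Substituting into the gloss equation gives gloss = 6*temperature + 11.
Solve 6*temperature + 11 = -37: temperature = (-37 - 11) / 6 = -8.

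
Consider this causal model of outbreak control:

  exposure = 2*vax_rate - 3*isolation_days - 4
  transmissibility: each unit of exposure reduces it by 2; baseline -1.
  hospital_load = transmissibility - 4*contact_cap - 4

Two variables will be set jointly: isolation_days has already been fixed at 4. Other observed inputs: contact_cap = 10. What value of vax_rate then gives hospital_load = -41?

With isolation_days held at 4:
Substituting into the exposure equation gives exposure = 2*vax_rate - 16.
transmissibility becomes -4*vax_rate + 31.
Substituting into the hospital_load equation gives hospital_load = -4*vax_rate - 13.
Solve -4*vax_rate - 13 = -41: vax_rate = (-41 + 13) / -4 = 7.

vax_rate = 7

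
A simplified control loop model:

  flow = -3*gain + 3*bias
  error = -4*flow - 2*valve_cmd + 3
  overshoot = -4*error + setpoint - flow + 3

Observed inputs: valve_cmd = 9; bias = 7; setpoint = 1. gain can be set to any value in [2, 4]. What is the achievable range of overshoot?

Substituting into the flow equation gives flow = -3*gain + 21.
Substituting into the error equation gives error = 12*gain - 99.
So overshoot = -45*gain + 379.
Linear in gain, so extremes are at the endpoints: gain = 2 gives overshoot = 289; gain = 4 gives overshoot = 199.

199 to 289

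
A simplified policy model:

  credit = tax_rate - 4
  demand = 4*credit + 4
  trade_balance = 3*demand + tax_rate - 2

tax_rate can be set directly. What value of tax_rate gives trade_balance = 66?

Substituting into the demand equation gives demand = 4*tax_rate - 12.
Substituting into the trade_balance equation gives trade_balance = 13*tax_rate - 38.
Solve 13*tax_rate - 38 = 66: tax_rate = (66 + 38) / 13 = 8.

tax_rate = 8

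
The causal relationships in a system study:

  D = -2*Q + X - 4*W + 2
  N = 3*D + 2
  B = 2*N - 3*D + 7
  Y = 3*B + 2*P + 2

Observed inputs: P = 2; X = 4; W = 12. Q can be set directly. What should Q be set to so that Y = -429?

Substituting into the D equation gives D = -2*Q - 42.
This gives N = -6*Q - 124.
This gives B = -6*Q - 115.
Substituting into the Y equation gives Y = -18*Q - 339.
Solve -18*Q - 339 = -429: Q = (-429 + 339) / -18 = 5.

Q = 5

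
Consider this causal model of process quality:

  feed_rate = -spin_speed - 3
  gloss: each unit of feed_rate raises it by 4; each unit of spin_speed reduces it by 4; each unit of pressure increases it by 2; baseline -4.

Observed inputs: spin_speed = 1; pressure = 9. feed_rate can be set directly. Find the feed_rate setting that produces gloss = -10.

feed_rate = -5

Intervening on feed_rate fixes its value directly, overriding its dependence on spin_speed.
Substituting into the gloss equation gives gloss = 4*feed_rate + 10.
Solve 4*feed_rate + 10 = -10: feed_rate = (-10 - 10) / 4 = -5.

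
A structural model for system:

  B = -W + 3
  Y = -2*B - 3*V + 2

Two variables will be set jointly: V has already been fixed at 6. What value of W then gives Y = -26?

With V held at 6:
Substituting into the Y equation gives Y = 2*W - 22.
Solve 2*W - 22 = -26: W = (-26 + 22) / 2 = -2.

W = -2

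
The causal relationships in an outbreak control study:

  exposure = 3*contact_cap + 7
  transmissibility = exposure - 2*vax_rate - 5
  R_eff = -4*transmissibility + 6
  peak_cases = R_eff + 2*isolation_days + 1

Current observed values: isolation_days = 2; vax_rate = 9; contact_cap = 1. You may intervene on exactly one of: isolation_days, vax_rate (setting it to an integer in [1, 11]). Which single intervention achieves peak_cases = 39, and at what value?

Intervening on isolation_days: peak_cases = 2*isolation_days + 59. Reaching 39 requires isolation_days = -10, outside [1, 11].
Intervening on vax_rate: with other inputs at their observed values, peak_cases = 8*vax_rate - 9. Solving for 39 gives vax_rate = 6, within [1, 11].

set vax_rate = 6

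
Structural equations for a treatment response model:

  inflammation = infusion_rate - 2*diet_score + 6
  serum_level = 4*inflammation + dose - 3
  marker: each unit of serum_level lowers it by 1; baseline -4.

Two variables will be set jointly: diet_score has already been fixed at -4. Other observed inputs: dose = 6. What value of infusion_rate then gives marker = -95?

With diet_score held at -4:
Substituting into the inflammation equation gives inflammation = infusion_rate + 14.
Substituting into the serum_level equation gives serum_level = 4*infusion_rate + 59.
Substituting into the marker equation gives marker = -4*infusion_rate - 63.
Solve -4*infusion_rate - 63 = -95: infusion_rate = (-95 + 63) / -4 = 8.

infusion_rate = 8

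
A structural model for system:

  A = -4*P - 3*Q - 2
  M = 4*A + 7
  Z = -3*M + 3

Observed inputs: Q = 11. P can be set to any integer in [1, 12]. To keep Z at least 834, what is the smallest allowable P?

P = 9

Substituting into the A equation gives A = -4*P - 35.
Substituting into the M equation gives M = -16*P - 133.
This gives Z = 48*P + 402.
Require 48*P + 402 ≥ 834, so P ≥ 9.
The smallest integer in [1, 12] satisfying this is 9.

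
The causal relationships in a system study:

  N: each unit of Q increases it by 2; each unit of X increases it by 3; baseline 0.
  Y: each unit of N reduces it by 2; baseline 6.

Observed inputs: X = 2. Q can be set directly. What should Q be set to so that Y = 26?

Q = -8

Substituting into the N equation gives N = 2*Q + 6.
Substituting into the Y equation gives Y = -4*Q - 6.
Solve -4*Q - 6 = 26: Q = (26 + 6) / -4 = -8.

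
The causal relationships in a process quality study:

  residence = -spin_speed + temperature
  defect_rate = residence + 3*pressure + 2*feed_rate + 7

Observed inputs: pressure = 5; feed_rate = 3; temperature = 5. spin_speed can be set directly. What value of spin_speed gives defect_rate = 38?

spin_speed = -5

Substituting into the residence equation gives residence = -spin_speed + 5.
Substituting into the defect_rate equation gives defect_rate = -spin_speed + 33.
Solve -spin_speed + 33 = 38: spin_speed = (38 - 33) / -1 = -5.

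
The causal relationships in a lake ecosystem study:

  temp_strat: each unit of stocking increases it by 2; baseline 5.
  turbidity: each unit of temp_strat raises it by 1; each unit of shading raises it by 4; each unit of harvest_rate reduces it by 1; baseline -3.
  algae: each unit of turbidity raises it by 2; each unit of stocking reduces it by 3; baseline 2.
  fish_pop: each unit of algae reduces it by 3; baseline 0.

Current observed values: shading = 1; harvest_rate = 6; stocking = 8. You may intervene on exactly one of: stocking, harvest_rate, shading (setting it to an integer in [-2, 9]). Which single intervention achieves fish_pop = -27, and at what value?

Intervening on stocking: with other inputs at their observed values, fish_pop = -3*stocking - 6. Solving for -27 gives stocking = 7, within [-2, 9].
Intervening on harvest_rate: fish_pop = 6*harvest_rate - 66. Reaching -27 requires harvest_rate = 13/2, not an integer.
Intervening on shading: fish_pop = -24*shading - 6. Reaching -27 requires shading = 7/8, not an integer.

set stocking = 7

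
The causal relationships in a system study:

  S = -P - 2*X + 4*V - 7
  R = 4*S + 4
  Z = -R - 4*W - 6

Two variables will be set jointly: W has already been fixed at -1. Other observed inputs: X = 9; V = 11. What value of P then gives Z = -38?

With W held at -1:
Substituting into the S equation gives S = -P + 19.
Substituting into the R equation gives R = -4*P + 80.
Substituting into the Z equation gives Z = 4*P - 82.
Solve 4*P - 82 = -38: P = (-38 + 82) / 4 = 11.

P = 11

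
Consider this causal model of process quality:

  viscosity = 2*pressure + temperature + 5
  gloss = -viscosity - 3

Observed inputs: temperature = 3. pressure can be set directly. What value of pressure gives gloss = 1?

Substituting into the viscosity equation gives viscosity = 2*pressure + 8.
gloss becomes -2*pressure - 11.
Solve -2*pressure - 11 = 1: pressure = (1 + 11) / -2 = -6.

pressure = -6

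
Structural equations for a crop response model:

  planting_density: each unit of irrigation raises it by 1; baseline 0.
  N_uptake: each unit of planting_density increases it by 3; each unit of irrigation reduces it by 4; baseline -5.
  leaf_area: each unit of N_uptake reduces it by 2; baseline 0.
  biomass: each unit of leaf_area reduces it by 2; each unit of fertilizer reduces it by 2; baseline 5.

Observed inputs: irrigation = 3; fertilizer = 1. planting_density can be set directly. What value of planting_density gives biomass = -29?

planting_density = 3

Intervening on planting_density fixes its value directly, overriding its dependence on irrigation.
Substituting into the N_uptake equation gives N_uptake = 3*planting_density - 17.
Substituting into the leaf_area equation gives leaf_area = -6*planting_density + 34.
biomass becomes 12*planting_density - 65.
Solve 12*planting_density - 65 = -29: planting_density = (-29 + 65) / 12 = 3.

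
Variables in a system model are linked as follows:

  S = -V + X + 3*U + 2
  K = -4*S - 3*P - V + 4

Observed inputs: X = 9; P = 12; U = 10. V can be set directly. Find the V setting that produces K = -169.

V = 9

Substituting into the S equation gives S = -V + 41.
This gives K = 3*V - 196.
Solve 3*V - 196 = -169: V = (-169 + 196) / 3 = 9.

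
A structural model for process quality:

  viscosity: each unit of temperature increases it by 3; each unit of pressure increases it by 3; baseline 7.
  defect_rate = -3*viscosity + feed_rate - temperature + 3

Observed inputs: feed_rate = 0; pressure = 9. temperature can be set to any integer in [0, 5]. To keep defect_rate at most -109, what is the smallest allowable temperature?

Substituting into the viscosity equation gives viscosity = 3*temperature + 34.
defect_rate becomes -10*temperature - 99.
Require -10*temperature - 99 ≤ -109, so temperature ≥ 1.
The smallest integer in [0, 5] satisfying this is 1.

temperature = 1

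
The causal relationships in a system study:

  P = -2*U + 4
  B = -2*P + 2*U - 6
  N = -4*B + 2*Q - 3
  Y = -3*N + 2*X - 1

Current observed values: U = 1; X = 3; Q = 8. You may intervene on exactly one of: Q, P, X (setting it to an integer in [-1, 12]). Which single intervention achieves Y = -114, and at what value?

Intervening on Q: Y = -6*Q - 82. Reaching -114 requires Q = 16/3, not an integer.
Intervening on P: Y = -24*P - 82. Reaching -114 requires P = 4/3, not an integer.
Intervening on X: with other inputs at their observed values, Y = 2*X - 136. Solving for -114 gives X = 11, within [-1, 12].

set X = 11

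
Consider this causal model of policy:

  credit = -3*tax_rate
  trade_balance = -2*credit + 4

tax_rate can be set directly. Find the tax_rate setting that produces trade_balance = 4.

tax_rate = 0

Substituting into the trade_balance equation gives trade_balance = 6*tax_rate + 4.
Solve 6*tax_rate + 4 = 4: tax_rate = (4 - 4) / 6 = 0.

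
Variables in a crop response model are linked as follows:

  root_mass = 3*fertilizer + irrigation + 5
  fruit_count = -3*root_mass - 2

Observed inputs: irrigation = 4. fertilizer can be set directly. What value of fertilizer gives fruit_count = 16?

Substituting into the root_mass equation gives root_mass = 3*fertilizer + 9.
Substituting into the fruit_count equation gives fruit_count = -9*fertilizer - 29.
Solve -9*fertilizer - 29 = 16: fertilizer = (16 + 29) / -9 = -5.

fertilizer = -5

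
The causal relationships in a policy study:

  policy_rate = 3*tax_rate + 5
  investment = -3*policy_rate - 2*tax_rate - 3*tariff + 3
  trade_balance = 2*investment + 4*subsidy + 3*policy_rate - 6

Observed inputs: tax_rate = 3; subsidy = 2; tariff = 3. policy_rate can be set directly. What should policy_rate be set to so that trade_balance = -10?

Intervening on policy_rate fixes its value directly, overriding its dependence on tax_rate.
Substituting into the investment equation gives investment = -3*policy_rate - 12.
Substituting into the trade_balance equation gives trade_balance = -3*policy_rate - 22.
Solve -3*policy_rate - 22 = -10: policy_rate = (-10 + 22) / -3 = -4.

policy_rate = -4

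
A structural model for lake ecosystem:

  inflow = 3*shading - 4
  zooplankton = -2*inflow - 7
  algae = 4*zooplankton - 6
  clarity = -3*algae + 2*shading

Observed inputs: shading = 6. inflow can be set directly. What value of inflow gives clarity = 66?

Intervening on inflow fixes its value directly, overriding its dependence on shading.
Substituting into the algae equation gives algae = -8*inflow - 34.
Substituting into the clarity equation gives clarity = 24*inflow + 114.
Solve 24*inflow + 114 = 66: inflow = (66 - 114) / 24 = -2.

inflow = -2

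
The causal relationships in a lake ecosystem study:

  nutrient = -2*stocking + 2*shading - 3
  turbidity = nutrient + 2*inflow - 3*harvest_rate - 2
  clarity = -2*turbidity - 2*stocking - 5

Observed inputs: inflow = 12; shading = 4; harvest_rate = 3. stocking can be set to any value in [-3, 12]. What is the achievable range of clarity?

-47 to -17

Substituting into the nutrient equation gives nutrient = -2*stocking + 5.
Substituting into the turbidity equation gives turbidity = -2*stocking + 18.
This gives clarity = 2*stocking - 41.
Linear in stocking, so extremes are at the endpoints: stocking = -3 gives clarity = -47; stocking = 12 gives clarity = -17.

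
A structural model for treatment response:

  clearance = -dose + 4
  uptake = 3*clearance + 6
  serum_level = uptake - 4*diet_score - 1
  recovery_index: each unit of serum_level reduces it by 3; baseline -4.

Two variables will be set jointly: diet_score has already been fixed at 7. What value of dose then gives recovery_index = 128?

With diet_score held at 7:
Substituting into the uptake equation gives uptake = -3*dose + 18.
serum_level becomes -3*dose - 11.
Substituting into the recovery_index equation gives recovery_index = 9*dose + 29.
Solve 9*dose + 29 = 128: dose = (128 - 29) / 9 = 11.

dose = 11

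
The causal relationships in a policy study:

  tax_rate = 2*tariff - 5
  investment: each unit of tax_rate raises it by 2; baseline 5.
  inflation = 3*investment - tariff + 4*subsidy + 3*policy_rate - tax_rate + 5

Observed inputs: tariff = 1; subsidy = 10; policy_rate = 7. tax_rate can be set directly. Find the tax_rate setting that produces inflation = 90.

Intervening on tax_rate fixes its value directly, overriding its dependence on tariff.
Substituting into the inflation equation gives inflation = 5*tax_rate + 80.
Solve 5*tax_rate + 80 = 90: tax_rate = (90 - 80) / 5 = 2.

tax_rate = 2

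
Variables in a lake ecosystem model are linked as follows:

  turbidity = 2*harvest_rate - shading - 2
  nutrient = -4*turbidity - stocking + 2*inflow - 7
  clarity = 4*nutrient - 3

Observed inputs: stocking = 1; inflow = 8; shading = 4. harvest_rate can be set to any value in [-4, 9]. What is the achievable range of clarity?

-163 to 253

Substituting into the turbidity equation gives turbidity = 2*harvest_rate - 6.
Substituting into the nutrient equation gives nutrient = -8*harvest_rate + 32.
Substituting into the clarity equation gives clarity = -32*harvest_rate + 125.
Linear in harvest_rate, so extremes are at the endpoints: harvest_rate = -4 gives clarity = 253; harvest_rate = 9 gives clarity = -163.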